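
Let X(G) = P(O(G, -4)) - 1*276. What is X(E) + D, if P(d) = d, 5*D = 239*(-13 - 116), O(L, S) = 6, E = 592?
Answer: -32181/5 ≈ -6436.2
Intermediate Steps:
D = -30831/5 (D = (239*(-13 - 116))/5 = (239*(-129))/5 = (1/5)*(-30831) = -30831/5 ≈ -6166.2)
X(G) = -270 (X(G) = 6 - 1*276 = 6 - 276 = -270)
X(E) + D = -270 - 30831/5 = -32181/5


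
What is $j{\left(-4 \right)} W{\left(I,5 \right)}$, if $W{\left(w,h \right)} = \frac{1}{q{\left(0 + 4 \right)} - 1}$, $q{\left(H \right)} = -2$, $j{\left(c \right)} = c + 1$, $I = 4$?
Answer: $1$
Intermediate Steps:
$j{\left(c \right)} = 1 + c$
$W{\left(w,h \right)} = - \frac{1}{3}$ ($W{\left(w,h \right)} = \frac{1}{-2 - 1} = \frac{1}{-3} = - \frac{1}{3}$)
$j{\left(-4 \right)} W{\left(I,5 \right)} = \left(1 - 4\right) \left(- \frac{1}{3}\right) = \left(-3\right) \left(- \frac{1}{3}\right) = 1$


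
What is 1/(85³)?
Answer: 1/614125 ≈ 1.6283e-6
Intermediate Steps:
1/(85³) = 1/614125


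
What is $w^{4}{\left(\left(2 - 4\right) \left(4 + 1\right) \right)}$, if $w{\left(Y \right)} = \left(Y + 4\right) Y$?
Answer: $12960000$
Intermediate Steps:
$w{\left(Y \right)} = Y \left(4 + Y\right)$ ($w{\left(Y \right)} = \left(4 + Y\right) Y = Y \left(4 + Y\right)$)
$w^{4}{\left(\left(2 - 4\right) \left(4 + 1\right) \right)} = \left(\left(2 - 4\right) \left(4 + 1\right) \left(4 + \left(2 - 4\right) \left(4 + 1\right)\right)\right)^{4} = \left(\left(-2\right) 5 \left(4 - 10\right)\right)^{4} = \left(- 10 \left(4 - 10\right)\right)^{4} = \left(\left(-10\right) \left(-6\right)\right)^{4} = 60^{4} = 12960000$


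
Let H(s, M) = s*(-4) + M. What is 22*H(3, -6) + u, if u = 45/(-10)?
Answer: -801/2 ≈ -400.50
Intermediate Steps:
H(s, M) = M - 4*s (H(s, M) = -4*s + M = M - 4*s)
u = -9/2 (u = 45*(-⅒) = -9/2 ≈ -4.5000)
22*H(3, -6) + u = 22*(-6 - 4*3) - 9/2 = 22*(-6 - 12) - 9/2 = 22*(-18) - 9/2 = -396 - 9/2 = -801/2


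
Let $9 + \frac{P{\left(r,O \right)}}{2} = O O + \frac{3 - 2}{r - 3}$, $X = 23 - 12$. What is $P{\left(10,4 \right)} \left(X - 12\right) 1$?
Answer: $- \frac{100}{7} \approx -14.286$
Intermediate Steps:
$X = 11$ ($X = 23 - 12 = 11$)
$P{\left(r,O \right)} = -18 + 2 O^{2} + \frac{2}{-3 + r}$ ($P{\left(r,O \right)} = -18 + 2 \left(O O + \frac{3 - 2}{r - 3}\right) = -18 + 2 \left(O^{2} + 1 \frac{1}{-3 + r}\right) = -18 + 2 \left(O^{2} + \frac{1}{-3 + r}\right) = -18 + \left(2 O^{2} + \frac{2}{-3 + r}\right) = -18 + 2 O^{2} + \frac{2}{-3 + r}$)
$P{\left(10,4 \right)} \left(X - 12\right) 1 = \frac{2 \left(28 - 90 - 3 \cdot 4^{2} + 10 \cdot 4^{2}\right)}{-3 + 10} \left(11 - 12\right) 1 = \frac{2 \left(28 - 90 - 48 + 10 \cdot 16\right)}{7} \left(\left(-1\right) 1\right) = 2 \cdot \frac{1}{7} \left(28 - 90 - 48 + 160\right) \left(-1\right) = 2 \cdot \frac{1}{7} \cdot 50 \left(-1\right) = \frac{100}{7} \left(-1\right) = - \frac{100}{7}$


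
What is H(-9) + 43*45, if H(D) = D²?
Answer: 2016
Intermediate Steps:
H(-9) + 43*45 = (-9)² + 43*45 = 81 + 1935 = 2016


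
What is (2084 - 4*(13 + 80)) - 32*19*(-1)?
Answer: 2320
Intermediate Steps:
(2084 - 4*(13 + 80)) - 32*19*(-1) = (2084 - 4*93) - 608*(-1) = (2084 - 372) + 608 = 1712 + 608 = 2320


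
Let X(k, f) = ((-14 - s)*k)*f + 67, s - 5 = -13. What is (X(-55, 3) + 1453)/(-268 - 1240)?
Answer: -1255/754 ≈ -1.6645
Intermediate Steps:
s = -8 (s = 5 - 13 = -8)
X(k, f) = 67 - 6*f*k (X(k, f) = ((-14 - 1*(-8))*k)*f + 67 = ((-14 + 8)*k)*f + 67 = (-6*k)*f + 67 = -6*f*k + 67 = 67 - 6*f*k)
(X(-55, 3) + 1453)/(-268 - 1240) = ((67 - 6*3*(-55)) + 1453)/(-268 - 1240) = ((67 + 990) + 1453)/(-1508) = (1057 + 1453)*(-1/1508) = 2510*(-1/1508) = -1255/754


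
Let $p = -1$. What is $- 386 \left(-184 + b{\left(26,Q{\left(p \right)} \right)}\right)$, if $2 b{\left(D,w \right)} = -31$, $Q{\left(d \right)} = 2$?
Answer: $77007$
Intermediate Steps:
$b{\left(D,w \right)} = - \frac{31}{2}$ ($b{\left(D,w \right)} = \frac{1}{2} \left(-31\right) = - \frac{31}{2}$)
$- 386 \left(-184 + b{\left(26,Q{\left(p \right)} \right)}\right) = - 386 \left(-184 - \frac{31}{2}\right) = \left(-386\right) \left(- \frac{399}{2}\right) = 77007$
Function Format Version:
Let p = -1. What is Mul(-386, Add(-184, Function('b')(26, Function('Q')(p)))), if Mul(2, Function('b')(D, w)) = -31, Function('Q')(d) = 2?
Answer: 77007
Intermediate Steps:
Function('b')(D, w) = Rational(-31, 2) (Function('b')(D, w) = Mul(Rational(1, 2), -31) = Rational(-31, 2))
Mul(-386, Add(-184, Function('b')(26, Function('Q')(p)))) = Mul(-386, Add(-184, Rational(-31, 2))) = Mul(-386, Rational(-399, 2)) = 77007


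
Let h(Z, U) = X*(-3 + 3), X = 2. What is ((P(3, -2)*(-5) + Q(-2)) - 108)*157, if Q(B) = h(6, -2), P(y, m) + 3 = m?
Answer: -13031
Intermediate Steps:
h(Z, U) = 0 (h(Z, U) = 2*(-3 + 3) = 2*0 = 0)
P(y, m) = -3 + m
Q(B) = 0
((P(3, -2)*(-5) + Q(-2)) - 108)*157 = (((-3 - 2)*(-5) + 0) - 108)*157 = ((-5*(-5) + 0) - 108)*157 = ((25 + 0) - 108)*157 = (25 - 108)*157 = -83*157 = -13031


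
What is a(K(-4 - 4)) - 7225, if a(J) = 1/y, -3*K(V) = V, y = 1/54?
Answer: -7171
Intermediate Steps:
y = 1/54 ≈ 0.018519
K(V) = -V/3
a(J) = 54 (a(J) = 1/(1/54) = 54)
a(K(-4 - 4)) - 7225 = 54 - 7225 = -7171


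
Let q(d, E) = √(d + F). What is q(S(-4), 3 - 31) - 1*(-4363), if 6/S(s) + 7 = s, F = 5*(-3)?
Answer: 4363 + 3*I*√209/11 ≈ 4363.0 + 3.9428*I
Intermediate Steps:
F = -15
S(s) = 6/(-7 + s)
q(d, E) = √(-15 + d) (q(d, E) = √(d - 15) = √(-15 + d))
q(S(-4), 3 - 31) - 1*(-4363) = √(-15 + 6/(-7 - 4)) - 1*(-4363) = √(-15 + 6/(-11)) + 4363 = √(-15 + 6*(-1/11)) + 4363 = √(-15 - 6/11) + 4363 = √(-171/11) + 4363 = 3*I*√209/11 + 4363 = 4363 + 3*I*√209/11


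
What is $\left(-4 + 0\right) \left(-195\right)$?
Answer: $780$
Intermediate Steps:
$\left(-4 + 0\right) \left(-195\right) = \left(-4\right) \left(-195\right) = 780$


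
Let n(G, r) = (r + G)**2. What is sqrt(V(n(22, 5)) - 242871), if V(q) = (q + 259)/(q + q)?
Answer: I*sqrt(177052465)/27 ≈ 492.82*I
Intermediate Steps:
n(G, r) = (G + r)**2
V(q) = (259 + q)/(2*q) (V(q) = (259 + q)/((2*q)) = (259 + q)*(1/(2*q)) = (259 + q)/(2*q))
sqrt(V(n(22, 5)) - 242871) = sqrt((259 + (22 + 5)**2)/(2*((22 + 5)**2)) - 242871) = sqrt((259 + 27**2)/(2*(27**2)) - 242871) = sqrt((1/2)*(259 + 729)/729 - 242871) = sqrt((1/2)*(1/729)*988 - 242871) = sqrt(494/729 - 242871) = sqrt(-177052465/729) = I*sqrt(177052465)/27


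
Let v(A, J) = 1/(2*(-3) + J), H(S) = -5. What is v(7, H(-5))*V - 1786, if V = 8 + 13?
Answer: -19667/11 ≈ -1787.9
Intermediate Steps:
V = 21
v(A, J) = 1/(-6 + J)
v(7, H(-5))*V - 1786 = 21/(-6 - 5) - 1786 = 21/(-11) - 1786 = -1/11*21 - 1786 = -21/11 - 1786 = -19667/11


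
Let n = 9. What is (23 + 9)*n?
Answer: 288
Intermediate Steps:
(23 + 9)*n = (23 + 9)*9 = 32*9 = 288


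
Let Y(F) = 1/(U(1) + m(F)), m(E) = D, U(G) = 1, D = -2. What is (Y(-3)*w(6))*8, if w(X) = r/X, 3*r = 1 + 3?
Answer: -16/9 ≈ -1.7778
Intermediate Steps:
r = 4/3 (r = (1 + 3)/3 = (1/3)*4 = 4/3 ≈ 1.3333)
m(E) = -2
w(X) = 4/(3*X)
Y(F) = -1 (Y(F) = 1/(1 - 2) = 1/(-1) = -1)
(Y(-3)*w(6))*8 = -4/(3*6)*8 = -1*2/9*8 = -2/9*8 = -16/9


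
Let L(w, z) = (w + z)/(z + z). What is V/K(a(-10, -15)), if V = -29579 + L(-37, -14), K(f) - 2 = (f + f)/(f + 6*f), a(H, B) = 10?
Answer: -828161/64 ≈ -12940.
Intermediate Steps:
L(w, z) = (w + z)/(2*z) (L(w, z) = (w + z)/((2*z)) = (w + z)*(1/(2*z)) = (w + z)/(2*z))
K(f) = 16/7 (K(f) = 2 + (f + f)/(f + 6*f) = 2 + (2*f)/((7*f)) = 2 + (2*f)*(1/(7*f)) = 2 + 2/7 = 16/7)
V = -828161/28 (V = -29579 + (½)*(-37 - 14)/(-14) = -29579 + (½)*(-1/14)*(-51) = -29579 + 51/28 = -828161/28 ≈ -29577.)
V/K(a(-10, -15)) = -828161/(28*16/7) = -828161/28*7/16 = -828161/64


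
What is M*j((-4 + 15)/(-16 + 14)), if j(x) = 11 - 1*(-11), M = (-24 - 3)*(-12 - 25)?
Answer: 21978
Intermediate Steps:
M = 999 (M = -27*(-37) = 999)
j(x) = 22 (j(x) = 11 + 11 = 22)
M*j((-4 + 15)/(-16 + 14)) = 999*22 = 21978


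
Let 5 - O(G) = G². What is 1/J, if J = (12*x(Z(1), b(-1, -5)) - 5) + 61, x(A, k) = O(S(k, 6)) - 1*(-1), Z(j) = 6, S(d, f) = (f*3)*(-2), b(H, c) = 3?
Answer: -1/15424 ≈ -6.4834e-5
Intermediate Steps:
S(d, f) = -6*f (S(d, f) = (3*f)*(-2) = -6*f)
O(G) = 5 - G²
x(A, k) = -1290 (x(A, k) = (5 - (-6*6)²) - 1*(-1) = (5 - 1*(-36)²) + 1 = (5 - 1*1296) + 1 = (5 - 1296) + 1 = -1291 + 1 = -1290)
J = -15424 (J = (12*(-1290) - 5) + 61 = (-15480 - 5) + 61 = -15485 + 61 = -15424)
1/J = 1/(-15424) = -1/15424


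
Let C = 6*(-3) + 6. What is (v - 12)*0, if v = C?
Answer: 0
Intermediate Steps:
C = -12 (C = -18 + 6 = -12)
v = -12
(v - 12)*0 = (-12 - 12)*0 = -24*0 = 0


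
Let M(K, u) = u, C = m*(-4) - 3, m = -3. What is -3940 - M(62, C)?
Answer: -3949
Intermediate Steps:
C = 9 (C = -3*(-4) - 3 = 12 - 3 = 9)
-3940 - M(62, C) = -3940 - 1*9 = -3940 - 9 = -3949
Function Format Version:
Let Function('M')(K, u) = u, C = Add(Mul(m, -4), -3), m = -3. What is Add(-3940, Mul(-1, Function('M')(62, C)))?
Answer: -3949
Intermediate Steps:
C = 9 (C = Add(Mul(-3, -4), -3) = Add(12, -3) = 9)
Add(-3940, Mul(-1, Function('M')(62, C))) = Add(-3940, Mul(-1, 9)) = Add(-3940, -9) = -3949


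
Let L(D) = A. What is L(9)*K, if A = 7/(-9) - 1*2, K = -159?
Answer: 1325/3 ≈ 441.67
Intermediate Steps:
A = -25/9 (A = 7*(-⅑) - 2 = -7/9 - 2 = -25/9 ≈ -2.7778)
L(D) = -25/9
L(9)*K = -25/9*(-159) = 1325/3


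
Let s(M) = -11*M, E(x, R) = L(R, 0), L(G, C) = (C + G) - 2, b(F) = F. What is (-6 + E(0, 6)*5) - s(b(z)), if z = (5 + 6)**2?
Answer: 1345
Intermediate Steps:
z = 121 (z = 11**2 = 121)
L(G, C) = -2 + C + G
E(x, R) = -2 + R (E(x, R) = -2 + 0 + R = -2 + R)
(-6 + E(0, 6)*5) - s(b(z)) = (-6 + (-2 + 6)*5) - (-11)*121 = (-6 + 4*5) - 1*(-1331) = (-6 + 20) + 1331 = 14 + 1331 = 1345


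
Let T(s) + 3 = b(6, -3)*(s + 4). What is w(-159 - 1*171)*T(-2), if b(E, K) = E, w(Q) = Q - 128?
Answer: -4122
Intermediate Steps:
w(Q) = -128 + Q
T(s) = 21 + 6*s (T(s) = -3 + 6*(s + 4) = -3 + 6*(4 + s) = -3 + (24 + 6*s) = 21 + 6*s)
w(-159 - 1*171)*T(-2) = (-128 + (-159 - 1*171))*(21 + 6*(-2)) = (-128 + (-159 - 171))*(21 - 12) = (-128 - 330)*9 = -458*9 = -4122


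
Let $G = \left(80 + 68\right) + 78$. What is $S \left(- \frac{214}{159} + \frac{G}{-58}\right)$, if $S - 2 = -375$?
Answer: $\frac{9016529}{4611} \approx 1955.4$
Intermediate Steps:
$S = -373$ ($S = 2 - 375 = -373$)
$G = 226$ ($G = 148 + 78 = 226$)
$S \left(- \frac{214}{159} + \frac{G}{-58}\right) = - 373 \left(- \frac{214}{159} + \frac{226}{-58}\right) = - 373 \left(\left(-214\right) \frac{1}{159} + 226 \left(- \frac{1}{58}\right)\right) = - 373 \left(- \frac{214}{159} - \frac{113}{29}\right) = \left(-373\right) \left(- \frac{24173}{4611}\right) = \frac{9016529}{4611}$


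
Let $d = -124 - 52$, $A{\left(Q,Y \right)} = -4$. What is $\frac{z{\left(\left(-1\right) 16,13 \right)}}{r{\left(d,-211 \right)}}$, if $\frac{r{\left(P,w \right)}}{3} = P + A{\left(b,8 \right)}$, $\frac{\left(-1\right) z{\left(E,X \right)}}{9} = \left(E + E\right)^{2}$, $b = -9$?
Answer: $\frac{256}{15} \approx 17.067$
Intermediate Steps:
$z{\left(E,X \right)} = - 36 E^{2}$ ($z{\left(E,X \right)} = - 9 \left(E + E\right)^{2} = - 9 \left(2 E\right)^{2} = - 9 \cdot 4 E^{2} = - 36 E^{2}$)
$d = -176$
$r{\left(P,w \right)} = -12 + 3 P$ ($r{\left(P,w \right)} = 3 \left(P - 4\right) = 3 \left(-4 + P\right) = -12 + 3 P$)
$\frac{z{\left(\left(-1\right) 16,13 \right)}}{r{\left(d,-211 \right)}} = \frac{\left(-36\right) \left(\left(-1\right) 16\right)^{2}}{-12 + 3 \left(-176\right)} = \frac{\left(-36\right) \left(-16\right)^{2}}{-12 - 528} = \frac{\left(-36\right) 256}{-540} = \left(-9216\right) \left(- \frac{1}{540}\right) = \frac{256}{15}$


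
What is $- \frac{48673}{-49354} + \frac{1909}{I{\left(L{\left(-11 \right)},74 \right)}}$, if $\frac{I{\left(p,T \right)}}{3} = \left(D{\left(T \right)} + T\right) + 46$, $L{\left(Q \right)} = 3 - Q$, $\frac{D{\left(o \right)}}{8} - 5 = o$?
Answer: $\frac{102011537}{55671312} \approx 1.8324$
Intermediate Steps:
$D{\left(o \right)} = 40 + 8 o$
$I{\left(p,T \right)} = 258 + 27 T$ ($I{\left(p,T \right)} = 3 \left(\left(\left(40 + 8 T\right) + T\right) + 46\right) = 3 \left(\left(40 + 9 T\right) + 46\right) = 3 \left(86 + 9 T\right) = 258 + 27 T$)
$- \frac{48673}{-49354} + \frac{1909}{I{\left(L{\left(-11 \right)},74 \right)}} = - \frac{48673}{-49354} + \frac{1909}{258 + 27 \cdot 74} = \left(-48673\right) \left(- \frac{1}{49354}\right) + \frac{1909}{258 + 1998} = \frac{48673}{49354} + \frac{1909}{2256} = \frac{102011537}{55671312}$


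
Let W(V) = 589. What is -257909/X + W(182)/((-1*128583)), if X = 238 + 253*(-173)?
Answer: 33137073188/5597346573 ≈ 5.9201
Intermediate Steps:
X = -43531 (X = 238 - 43769 = -43531)
-257909/X + W(182)/((-1*128583)) = -257909/(-43531) + 589/((-1*128583)) = -257909*(-1/43531) + 589/(-128583) = 257909/43531 + 589*(-1/128583) = 257909/43531 - 589/128583 = 33137073188/5597346573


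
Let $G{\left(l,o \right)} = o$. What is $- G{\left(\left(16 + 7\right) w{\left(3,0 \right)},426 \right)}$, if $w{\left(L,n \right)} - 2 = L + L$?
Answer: $-426$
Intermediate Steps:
$w{\left(L,n \right)} = 2 + 2 L$ ($w{\left(L,n \right)} = 2 + \left(L + L\right) = 2 + 2 L$)
$- G{\left(\left(16 + 7\right) w{\left(3,0 \right)},426 \right)} = \left(-1\right) 426 = -426$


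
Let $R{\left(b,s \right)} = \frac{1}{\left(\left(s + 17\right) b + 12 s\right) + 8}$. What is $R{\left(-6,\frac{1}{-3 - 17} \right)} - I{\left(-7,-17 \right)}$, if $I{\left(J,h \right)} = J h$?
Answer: $- \frac{112227}{943} \approx -119.01$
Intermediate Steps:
$R{\left(b,s \right)} = \frac{1}{8 + 12 s + b \left(17 + s\right)}$ ($R{\left(b,s \right)} = \frac{1}{\left(\left(17 + s\right) b + 12 s\right) + 8} = \frac{1}{\left(b \left(17 + s\right) + 12 s\right) + 8} = \frac{1}{\left(12 s + b \left(17 + s\right)\right) + 8} = \frac{1}{8 + 12 s + b \left(17 + s\right)}$)
$R{\left(-6,\frac{1}{-3 - 17} \right)} - I{\left(-7,-17 \right)} = \frac{1}{8 + \frac{12}{-3 - 17} + 17 \left(-6\right) - \frac{6}{-3 - 17}} - \left(-7\right) \left(-17\right) = \frac{1}{8 + \frac{12}{-20} - 102 - \frac{6}{-20}} - 119 = \frac{1}{8 + 12 \left(- \frac{1}{20}\right) - 102 - - \frac{3}{10}} - 119 = \frac{1}{8 - \frac{3}{5} - 102 + \frac{3}{10}} - 119 = \frac{1}{- \frac{943}{10}} - 119 = - \frac{10}{943} - 119 = - \frac{112227}{943}$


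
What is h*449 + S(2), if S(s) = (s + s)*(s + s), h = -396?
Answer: -177788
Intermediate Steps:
S(s) = 4*s² (S(s) = (2*s)*(2*s) = 4*s²)
h*449 + S(2) = -396*449 + 4*2² = -177804 + 4*4 = -177804 + 16 = -177788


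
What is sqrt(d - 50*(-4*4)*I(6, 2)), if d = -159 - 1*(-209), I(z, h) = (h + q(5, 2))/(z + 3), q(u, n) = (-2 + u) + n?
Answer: 55*sqrt(2)/3 ≈ 25.927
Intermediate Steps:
q(u, n) = -2 + n + u
I(z, h) = (5 + h)/(3 + z) (I(z, h) = (h + (-2 + 2 + 5))/(z + 3) = (h + 5)/(3 + z) = (5 + h)/(3 + z))
d = 50 (d = -159 + 209 = 50)
sqrt(d - 50*(-4*4)*I(6, 2)) = sqrt(50 - 50*(-4*4)*(5 + 2)/(3 + 6)) = sqrt(50 - (-800)*7/9) = sqrt(50 - 50*(-112/9)) = sqrt(50 + 5600/9) = sqrt(6050/9) = 55*sqrt(2)/3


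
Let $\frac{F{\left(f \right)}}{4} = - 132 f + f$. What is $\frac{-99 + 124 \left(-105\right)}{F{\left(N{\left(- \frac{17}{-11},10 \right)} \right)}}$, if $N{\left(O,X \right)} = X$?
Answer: $\frac{13119}{5240} \approx 2.5036$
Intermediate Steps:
$F{\left(f \right)} = - 524 f$ ($F{\left(f \right)} = 4 \left(- 132 f + f\right) = 4 \left(- 131 f\right) = - 524 f$)
$\frac{-99 + 124 \left(-105\right)}{F{\left(N{\left(- \frac{17}{-11},10 \right)} \right)}} = \frac{-99 + 124 \left(-105\right)}{\left(-524\right) 10} = \frac{-99 - 13020}{-5240} = \left(-13119\right) \left(- \frac{1}{5240}\right) = \frac{13119}{5240}$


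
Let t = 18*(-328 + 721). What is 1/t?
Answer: 1/7074 ≈ 0.00014136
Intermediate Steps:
t = 7074 (t = 18*393 = 7074)
1/t = 1/7074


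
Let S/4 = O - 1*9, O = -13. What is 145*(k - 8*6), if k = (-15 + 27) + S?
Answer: -17980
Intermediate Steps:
S = -88 (S = 4*(-13 - 1*9) = 4*(-13 - 9) = 4*(-22) = -88)
k = -76 (k = (-15 + 27) - 88 = 12 - 88 = -76)
145*(k - 8*6) = 145*(-76 - 8*6) = 145*(-76 - 48) = 145*(-124) = -17980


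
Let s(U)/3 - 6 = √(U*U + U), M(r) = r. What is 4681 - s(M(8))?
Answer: 4663 - 18*√2 ≈ 4637.5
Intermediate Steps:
s(U) = 18 + 3*√(U + U²) (s(U) = 18 + 3*√(U*U + U) = 18 + 3*√(U² + U) = 18 + 3*√(U + U²))
4681 - s(M(8)) = 4681 - (18 + 3*√(8*(1 + 8))) = 4681 - (18 + 3*√(8*9)) = 4681 - (18 + 3*√72) = 4681 - (18 + 3*(6*√2)) = 4681 - (18 + 18*√2) = 4681 + (-18 - 18*√2) = 4663 - 18*√2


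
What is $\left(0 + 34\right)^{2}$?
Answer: $1156$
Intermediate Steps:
$\left(0 + 34\right)^{2} = 34^{2} = 1156$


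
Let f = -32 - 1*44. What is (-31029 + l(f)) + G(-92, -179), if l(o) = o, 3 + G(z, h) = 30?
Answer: -31078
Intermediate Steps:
f = -76 (f = -32 - 44 = -76)
G(z, h) = 27 (G(z, h) = -3 + 30 = 27)
(-31029 + l(f)) + G(-92, -179) = (-31029 - 76) + 27 = -31105 + 27 = -31078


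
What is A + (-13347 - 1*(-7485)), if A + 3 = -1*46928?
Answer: -52793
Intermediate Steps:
A = -46931 (A = -3 - 1*46928 = -3 - 46928 = -46931)
A + (-13347 - 1*(-7485)) = -46931 + (-13347 - 1*(-7485)) = -46931 + (-13347 + 7485) = -46931 - 5862 = -52793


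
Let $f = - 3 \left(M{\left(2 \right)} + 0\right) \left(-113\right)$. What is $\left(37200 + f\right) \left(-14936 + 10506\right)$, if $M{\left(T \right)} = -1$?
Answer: $-163294230$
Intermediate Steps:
$f = -339$ ($f = - 3 \left(-1 + 0\right) \left(-113\right) = \left(-3\right) \left(-1\right) \left(-113\right) = 3 \left(-113\right) = -339$)
$\left(37200 + f\right) \left(-14936 + 10506\right) = \left(37200 - 339\right) \left(-14936 + 10506\right) = 36861 \left(-4430\right) = -163294230$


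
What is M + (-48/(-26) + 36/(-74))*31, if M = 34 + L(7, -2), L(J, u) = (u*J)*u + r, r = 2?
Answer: 51058/481 ≈ 106.15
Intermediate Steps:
L(J, u) = 2 + J*u**2 (L(J, u) = (u*J)*u + 2 = (J*u)*u + 2 = J*u**2 + 2 = 2 + J*u**2)
M = 64 (M = 34 + (2 + 7*(-2)**2) = 34 + (2 + 7*4) = 34 + (2 + 28) = 34 + 30 = 64)
M + (-48/(-26) + 36/(-74))*31 = 64 + (-48/(-26) + 36/(-74))*31 = 64 + (-48*(-1/26) + 36*(-1/74))*31 = 64 + (24/13 - 18/37)*31 = 64 + (654/481)*31 = 64 + 20274/481 = 51058/481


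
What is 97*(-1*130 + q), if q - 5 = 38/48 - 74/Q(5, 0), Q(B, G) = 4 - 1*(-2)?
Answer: -317869/24 ≈ -13245.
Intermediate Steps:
Q(B, G) = 6 (Q(B, G) = 4 + 2 = 6)
q = -157/24 (q = 5 + (38/48 - 74/6) = 5 + (38*(1/48) - 74*⅙) = 5 + (19/24 - 37/3) = 5 - 277/24 = -157/24 ≈ -6.5417)
97*(-1*130 + q) = 97*(-1*130 - 157/24) = 97*(-130 - 157/24) = 97*(-3277/24) = -317869/24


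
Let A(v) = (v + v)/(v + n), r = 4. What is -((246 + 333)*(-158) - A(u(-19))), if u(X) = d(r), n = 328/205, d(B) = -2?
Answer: 91492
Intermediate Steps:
n = 8/5 (n = 328*(1/205) = 8/5 ≈ 1.6000)
u(X) = -2
A(v) = 2*v/(8/5 + v) (A(v) = (v + v)/(v + 8/5) = (2*v)/(8/5 + v) = 2*v/(8/5 + v))
-((246 + 333)*(-158) - A(u(-19))) = -((246 + 333)*(-158) - 10*(-2)/(8 + 5*(-2))) = -(579*(-158) - 10*(-2)/(8 - 10)) = -(-91482 - 10*(-2)/(-2)) = -(-91482 - 10*(-2)*(-1)/2) = -(-91482 - 1*10) = -(-91482 - 10) = -1*(-91492) = 91492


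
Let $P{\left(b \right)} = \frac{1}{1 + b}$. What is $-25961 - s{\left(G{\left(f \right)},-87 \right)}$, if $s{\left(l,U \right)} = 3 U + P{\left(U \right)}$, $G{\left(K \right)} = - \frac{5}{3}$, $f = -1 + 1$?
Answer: $- \frac{2210199}{86} \approx -25700.0$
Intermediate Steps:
$f = 0$
$G{\left(K \right)} = - \frac{5}{3}$ ($G{\left(K \right)} = \left(-5\right) \frac{1}{3} = - \frac{5}{3}$)
$s{\left(l,U \right)} = \frac{1}{1 + U} + 3 U$ ($s{\left(l,U \right)} = 3 U + \frac{1}{1 + U} = \frac{1}{1 + U} + 3 U$)
$-25961 - s{\left(G{\left(f \right)},-87 \right)} = -25961 - \frac{1 + 3 \left(-87\right) \left(1 - 87\right)}{1 - 87} = -25961 - \frac{1 + 3 \left(-87\right) \left(-86\right)}{-86} = -25961 - - \frac{1 + 22446}{86} = -25961 - \left(- \frac{1}{86}\right) 22447 = -25961 - - \frac{22447}{86} = -25961 + \frac{22447}{86} = - \frac{2210199}{86}$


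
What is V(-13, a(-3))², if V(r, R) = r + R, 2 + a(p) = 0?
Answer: 225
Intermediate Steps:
a(p) = -2 (a(p) = -2 + 0 = -2)
V(r, R) = R + r
V(-13, a(-3))² = (-2 - 13)² = (-15)² = 225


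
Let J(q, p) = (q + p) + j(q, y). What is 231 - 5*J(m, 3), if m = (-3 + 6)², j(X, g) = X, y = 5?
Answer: 126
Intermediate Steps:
m = 9 (m = 3² = 9)
J(q, p) = p + 2*q (J(q, p) = (q + p) + q = (p + q) + q = p + 2*q)
231 - 5*J(m, 3) = 231 - 5*(3 + 2*9) = 231 - 5*(3 + 18) = 231 - 5*21 = 231 - 105 = 126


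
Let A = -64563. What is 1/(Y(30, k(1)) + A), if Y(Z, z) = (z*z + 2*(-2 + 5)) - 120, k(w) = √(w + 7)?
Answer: -1/64669 ≈ -1.5463e-5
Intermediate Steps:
k(w) = √(7 + w)
Y(Z, z) = -114 + z² (Y(Z, z) = (z² + 2*3) - 120 = (z² + 6) - 120 = (6 + z²) - 120 = -114 + z²)
1/(Y(30, k(1)) + A) = 1/((-114 + (√(7 + 1))²) - 64563) = 1/((-114 + (√8)²) - 64563) = 1/((-114 + (2*√2)²) - 64563) = 1/((-114 + 8) - 64563) = 1/(-106 - 64563) = 1/(-64669) = -1/64669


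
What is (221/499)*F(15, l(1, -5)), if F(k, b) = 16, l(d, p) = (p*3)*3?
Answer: 3536/499 ≈ 7.0862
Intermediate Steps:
l(d, p) = 9*p (l(d, p) = (3*p)*3 = 9*p)
(221/499)*F(15, l(1, -5)) = (221/499)*16 = 3536/499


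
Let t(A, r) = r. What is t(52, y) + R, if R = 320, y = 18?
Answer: 338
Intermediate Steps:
t(52, y) + R = 18 + 320 = 338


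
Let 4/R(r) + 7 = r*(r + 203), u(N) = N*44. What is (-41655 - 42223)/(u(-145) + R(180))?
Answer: 2890981087/219896268 ≈ 13.147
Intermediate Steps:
u(N) = 44*N
R(r) = 4/(-7 + r*(203 + r)) (R(r) = 4/(-7 + r*(r + 203)) = 4/(-7 + r*(203 + r)))
(-41655 - 42223)/(u(-145) + R(180)) = (-41655 - 42223)/(44*(-145) + 4/(-7 + 180**2 + 203*180)) = -83878/(-6380 + 4/(-7 + 32400 + 36540)) = -83878/(-6380 + 4/68933) = -83878/(-439792536/68933) = -83878*(-68933/439792536) = 2890981087/219896268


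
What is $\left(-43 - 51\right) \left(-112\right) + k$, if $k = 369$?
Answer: $10897$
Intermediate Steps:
$\left(-43 - 51\right) \left(-112\right) + k = \left(-43 - 51\right) \left(-112\right) + 369 = \left(-94\right) \left(-112\right) + 369 = 10528 + 369 = 10897$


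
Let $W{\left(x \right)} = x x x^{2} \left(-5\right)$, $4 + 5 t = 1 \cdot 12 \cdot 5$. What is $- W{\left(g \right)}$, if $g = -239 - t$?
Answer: $\frac{2449228130001}{125} \approx 1.9594 \cdot 10^{10}$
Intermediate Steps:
$t = \frac{56}{5}$ ($t = - \frac{4}{5} + \frac{1 \cdot 12 \cdot 5}{5} = - \frac{4}{5} + \frac{12 \cdot 5}{5} = - \frac{4}{5} + \frac{1}{5} \cdot 60 = - \frac{4}{5} + 12 = \frac{56}{5} \approx 11.2$)
$g = - \frac{1251}{5}$ ($g = -239 - \frac{56}{5} = - \frac{1251}{5} \approx -250.2$)
$W{\left(x \right)} = - 5 x^{4}$ ($W{\left(x \right)} = x x^{3} \left(-5\right) = x^{4} \left(-5\right) = - 5 x^{4}$)
$- W{\left(g \right)} = - \left(-5\right) \left(- \frac{1251}{5}\right)^{4} = - \frac{\left(-5\right) 2449228130001}{625} = \left(-1\right) \left(- \frac{2449228130001}{125}\right) = \frac{2449228130001}{125}$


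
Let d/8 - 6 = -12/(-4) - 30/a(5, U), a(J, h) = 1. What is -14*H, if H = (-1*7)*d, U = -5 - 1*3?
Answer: -16464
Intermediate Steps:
U = -8 (U = -5 - 3 = -8)
d = -168 (d = 48 + 8*(-12/(-4) - 30/1) = 48 + 8*(-12*(-¼) - 30*1) = 48 + 8*(3 - 30) = 48 + 8*(-27) = 48 - 216 = -168)
H = 1176 (H = -1*7*(-168) = -7*(-168) = 1176)
-14*H = -14*1176 = -16464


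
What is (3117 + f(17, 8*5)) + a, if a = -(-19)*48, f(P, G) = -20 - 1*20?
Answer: 3989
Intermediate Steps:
f(P, G) = -40 (f(P, G) = -20 - 20 = -40)
a = 912 (a = -1*(-912) = 912)
(3117 + f(17, 8*5)) + a = (3117 - 40) + 912 = 3077 + 912 = 3989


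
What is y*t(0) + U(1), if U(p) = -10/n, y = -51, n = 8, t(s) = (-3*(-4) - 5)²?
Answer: -10001/4 ≈ -2500.3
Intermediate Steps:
t(s) = 49 (t(s) = (12 - 5)² = 7² = 49)
U(p) = -5/4 (U(p) = -10/8 = -10*⅛ = -5/4)
y*t(0) + U(1) = -51*49 - 5/4 = -2499 - 5/4 = -10001/4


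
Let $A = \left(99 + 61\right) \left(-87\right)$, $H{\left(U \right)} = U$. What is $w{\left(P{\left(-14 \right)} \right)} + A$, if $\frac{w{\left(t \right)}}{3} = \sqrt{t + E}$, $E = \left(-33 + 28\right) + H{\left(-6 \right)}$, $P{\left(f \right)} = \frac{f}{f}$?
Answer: $-13920 + 3 i \sqrt{10} \approx -13920.0 + 9.4868 i$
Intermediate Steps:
$P{\left(f \right)} = 1$
$E = -11$ ($E = \left(-33 + 28\right) - 6 = -5 - 6 = -11$)
$A = -13920$ ($A = 160 \left(-87\right) = -13920$)
$w{\left(t \right)} = 3 \sqrt{-11 + t}$ ($w{\left(t \right)} = 3 \sqrt{t - 11} = 3 \sqrt{-11 + t}$)
$w{\left(P{\left(-14 \right)} \right)} + A = 3 \sqrt{-11 + 1} - 13920 = 3 \sqrt{-10} - 13920 = 3 i \sqrt{10} - 13920 = -13920 + 3 i \sqrt{10}$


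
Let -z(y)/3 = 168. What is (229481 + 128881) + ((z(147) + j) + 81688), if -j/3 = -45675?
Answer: 576571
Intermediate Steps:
j = 137025 (j = -3*(-45675) = 137025)
z(y) = -504 (z(y) = -3*168 = -504)
(229481 + 128881) + ((z(147) + j) + 81688) = (229481 + 128881) + ((-504 + 137025) + 81688) = 358362 + (136521 + 81688) = 358362 + 218209 = 576571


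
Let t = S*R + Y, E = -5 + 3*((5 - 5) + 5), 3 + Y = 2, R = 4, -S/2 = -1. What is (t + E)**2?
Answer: 289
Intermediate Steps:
S = 2 (S = -2*(-1) = 2)
Y = -1 (Y = -3 + 2 = -1)
E = 10 (E = -5 + 3*(0 + 5) = -5 + 3*5 = -5 + 15 = 10)
t = 7 (t = 2*4 - 1 = 8 - 1 = 7)
(t + E)**2 = (7 + 10)**2 = 17**2 = 289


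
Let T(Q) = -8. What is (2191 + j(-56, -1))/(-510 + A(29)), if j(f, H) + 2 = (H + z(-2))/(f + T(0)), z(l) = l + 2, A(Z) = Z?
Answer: -140097/30784 ≈ -4.5510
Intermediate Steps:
z(l) = 2 + l
j(f, H) = -2 + H/(-8 + f) (j(f, H) = -2 + (H + (2 - 2))/(f - 8) = -2 + (H + 0)/(-8 + f) = -2 + H/(-8 + f))
(2191 + j(-56, -1))/(-510 + A(29)) = (2191 + (16 - 1 - 2*(-56))/(-8 - 56))/(-510 + 29) = (2191 + (16 - 1 + 112)/(-64))/(-481) = (2191 - 1/64*127)*(-1/481) = (2191 - 127/64)*(-1/481) = (140097/64)*(-1/481) = -140097/30784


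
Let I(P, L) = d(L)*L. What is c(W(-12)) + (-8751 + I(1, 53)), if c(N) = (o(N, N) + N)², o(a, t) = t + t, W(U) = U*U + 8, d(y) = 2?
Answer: 199291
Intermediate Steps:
W(U) = 8 + U² (W(U) = U² + 8 = 8 + U²)
o(a, t) = 2*t
I(P, L) = 2*L
c(N) = 9*N² (c(N) = (2*N + N)² = (3*N)² = 9*N²)
c(W(-12)) + (-8751 + I(1, 53)) = 9*(8 + (-12)²)² + (-8751 + 2*53) = 9*(8 + 144)² + (-8751 + 106) = 9*152² - 8645 = 9*23104 - 8645 = 207936 - 8645 = 199291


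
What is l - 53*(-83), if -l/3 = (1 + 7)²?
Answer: 4207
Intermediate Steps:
l = -192 (l = -3*(1 + 7)² = -3*8² = -3*64 = -192)
l - 53*(-83) = -192 - 53*(-83) = -192 + 4399 = 4207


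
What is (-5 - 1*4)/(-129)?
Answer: 3/43 ≈ 0.069767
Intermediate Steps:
(-5 - 1*4)/(-129) = -(-5 - 4)/129 = -1/129*(-9) = 3/43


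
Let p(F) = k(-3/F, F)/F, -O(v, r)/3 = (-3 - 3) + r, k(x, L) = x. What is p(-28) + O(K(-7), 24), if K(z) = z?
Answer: -42339/784 ≈ -54.004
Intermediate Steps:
O(v, r) = 18 - 3*r (O(v, r) = -3*((-3 - 3) + r) = -3*(-6 + r) = 18 - 3*r)
p(F) = -3/F² (p(F) = (-3/F)/F = -3/F²)
p(-28) + O(K(-7), 24) = -3/(-28)² + (18 - 3*24) = -3*1/784 + (18 - 72) = -3/784 - 54 = -42339/784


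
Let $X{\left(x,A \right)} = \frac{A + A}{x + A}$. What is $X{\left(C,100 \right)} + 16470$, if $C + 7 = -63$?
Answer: $\frac{49430}{3} \approx 16477.0$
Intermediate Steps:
$C = -70$ ($C = -7 - 63 = -70$)
$X{\left(x,A \right)} = \frac{2 A}{A + x}$
$X{\left(C,100 \right)} + 16470 = 2 \cdot 100 \frac{1}{100 - 70} + 16470 = 2 \cdot 100 \cdot \frac{1}{30} + 16470 = \frac{20}{3} + 16470 = \frac{49430}{3}$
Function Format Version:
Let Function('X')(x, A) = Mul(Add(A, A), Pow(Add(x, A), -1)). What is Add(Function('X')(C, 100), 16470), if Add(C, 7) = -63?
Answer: Rational(49430, 3) ≈ 16477.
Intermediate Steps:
C = -70 (C = Add(-7, -63) = -70)
Function('X')(x, A) = Mul(2, A, Pow(Add(A, x), -1)) (Function('X')(x, A) = Mul(Mul(2, A), Pow(Add(A, x), -1)) = Mul(2, A, Pow(Add(A, x), -1)))
Add(Function('X')(C, 100), 16470) = Add(Mul(2, 100, Pow(Add(100, -70), -1)), 16470) = Add(Mul(2, 100, Pow(30, -1)), 16470) = Add(Mul(2, 100, Rational(1, 30)), 16470) = Add(Rational(20, 3), 16470) = Rational(49430, 3)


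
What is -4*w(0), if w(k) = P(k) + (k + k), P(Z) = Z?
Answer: 0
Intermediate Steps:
w(k) = 3*k (w(k) = k + (k + k) = k + 2*k = 3*k)
-4*w(0) = -12*0 = -4*0 = 0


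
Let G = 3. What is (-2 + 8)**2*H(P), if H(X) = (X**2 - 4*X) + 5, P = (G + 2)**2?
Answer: 19080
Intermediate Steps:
P = 25 (P = (3 + 2)**2 = 5**2 = 25)
H(X) = 5 + X**2 - 4*X
(-2 + 8)**2*H(P) = (-2 + 8)**2*(5 + 25**2 - 4*25) = 6**2*(5 + 625 - 100) = 36*530 = 19080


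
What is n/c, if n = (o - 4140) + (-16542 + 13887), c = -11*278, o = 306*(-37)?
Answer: 1647/278 ≈ 5.9245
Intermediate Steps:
o = -11322
c = -3058
n = -18117 (n = (-11322 - 4140) + (-16542 + 13887) = -15462 - 2655 = -18117)
n/c = -18117/(-3058) = -18117*(-1/3058) = 1647/278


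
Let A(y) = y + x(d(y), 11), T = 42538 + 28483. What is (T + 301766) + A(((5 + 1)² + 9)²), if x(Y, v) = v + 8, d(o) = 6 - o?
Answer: 374831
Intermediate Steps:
x(Y, v) = 8 + v
T = 71021
A(y) = 19 + y (A(y) = y + (8 + 11) = y + 19 = 19 + y)
(T + 301766) + A(((5 + 1)² + 9)²) = (71021 + 301766) + (19 + ((5 + 1)² + 9)²) = 372787 + (19 + (6² + 9)²) = 372787 + (19 + (36 + 9)²) = 372787 + (19 + 45²) = 372787 + (19 + 2025) = 372787 + 2044 = 374831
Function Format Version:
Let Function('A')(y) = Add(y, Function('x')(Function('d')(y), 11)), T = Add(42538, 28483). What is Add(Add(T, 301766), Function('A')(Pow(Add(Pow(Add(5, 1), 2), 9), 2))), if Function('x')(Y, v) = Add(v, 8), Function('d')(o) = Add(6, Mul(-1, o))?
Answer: 374831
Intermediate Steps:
Function('x')(Y, v) = Add(8, v)
T = 71021
Function('A')(y) = Add(19, y) (Function('A')(y) = Add(y, Add(8, 11)) = Add(y, 19) = Add(19, y))
Add(Add(T, 301766), Function('A')(Pow(Add(Pow(Add(5, 1), 2), 9), 2))) = Add(Add(71021, 301766), Add(19, Pow(Add(Pow(Add(5, 1), 2), 9), 2))) = Add(372787, Add(19, Pow(Add(Pow(6, 2), 9), 2))) = Add(372787, Add(19, Pow(Add(36, 9), 2))) = Add(372787, Add(19, Pow(45, 2))) = Add(372787, Add(19, 2025)) = Add(372787, 2044) = 374831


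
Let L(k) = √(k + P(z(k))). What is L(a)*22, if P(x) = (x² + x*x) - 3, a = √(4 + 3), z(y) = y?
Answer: 22*√(11 + √7) ≈ 81.268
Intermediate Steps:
a = √7 ≈ 2.6458
P(x) = -3 + 2*x² (P(x) = (x² + x²) - 3 = 2*x² - 3 = -3 + 2*x²)
L(k) = √(-3 + k + 2*k²) (L(k) = √(k + (-3 + 2*k²)) = √(-3 + k + 2*k²))
L(a)*22 = √(-3 + √7 + 2*(√7)²)*22 = √(-3 + √7 + 2*7)*22 = √(-3 + √7 + 14)*22 = √(11 + √7)*22 = 22*√(11 + √7)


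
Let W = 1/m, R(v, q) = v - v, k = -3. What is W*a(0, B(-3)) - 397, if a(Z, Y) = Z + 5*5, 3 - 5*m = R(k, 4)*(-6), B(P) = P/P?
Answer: -1066/3 ≈ -355.33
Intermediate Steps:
B(P) = 1
R(v, q) = 0
m = ⅗ (m = ⅗ - 0*(-6) = ⅗ - ⅕*0 = ⅗ + 0 = ⅗ ≈ 0.60000)
a(Z, Y) = 25 + Z (a(Z, Y) = Z + 25 = 25 + Z)
W = 5/3 (W = 1/(⅗) = 5/3 ≈ 1.6667)
W*a(0, B(-3)) - 397 = 5*(25 + 0)/3 - 397 = (5/3)*25 - 397 = 125/3 - 397 = -1066/3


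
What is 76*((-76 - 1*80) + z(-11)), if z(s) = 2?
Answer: -11704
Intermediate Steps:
76*((-76 - 1*80) + z(-11)) = 76*((-76 - 1*80) + 2) = 76*((-76 - 80) + 2) = 76*(-156 + 2) = 76*(-154) = -11704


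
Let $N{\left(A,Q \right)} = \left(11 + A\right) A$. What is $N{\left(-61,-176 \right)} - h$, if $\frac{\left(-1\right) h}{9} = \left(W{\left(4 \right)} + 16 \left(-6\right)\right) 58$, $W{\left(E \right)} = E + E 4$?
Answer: $-36622$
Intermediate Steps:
$N{\left(A,Q \right)} = A \left(11 + A\right)$
$W{\left(E \right)} = 5 E$ ($W{\left(E \right)} = E + 4 E = 5 E$)
$h = 39672$ ($h = - 9 \left(5 \cdot 4 + 16 \left(-6\right)\right) 58 = - 9 \left(20 - 96\right) 58 = - 9 \left(\left(-76\right) 58\right) = \left(-9\right) \left(-4408\right) = 39672$)
$N{\left(-61,-176 \right)} - h = - 61 \left(11 - 61\right) - 39672 = \left(-61\right) \left(-50\right) - 39672 = 3050 - 39672 = -36622$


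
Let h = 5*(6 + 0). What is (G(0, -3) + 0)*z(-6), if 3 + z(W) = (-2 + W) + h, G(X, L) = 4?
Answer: 76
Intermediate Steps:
h = 30 (h = 5*6 = 30)
z(W) = 25 + W (z(W) = -3 + ((-2 + W) + 30) = -3 + (28 + W) = 25 + W)
(G(0, -3) + 0)*z(-6) = (4 + 0)*(25 - 6) = 4*19 = 76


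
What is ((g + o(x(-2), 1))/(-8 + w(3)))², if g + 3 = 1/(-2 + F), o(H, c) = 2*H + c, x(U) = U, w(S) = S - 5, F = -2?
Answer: 25/64 ≈ 0.39063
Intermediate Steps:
w(S) = -5 + S
o(H, c) = c + 2*H
g = -13/4 (g = -3 + 1/(-2 - 2) = -3 + 1/(-4) = -3 - ¼ = -13/4 ≈ -3.2500)
((g + o(x(-2), 1))/(-8 + w(3)))² = ((-13/4 + (1 + 2*(-2)))/(-8 + (-5 + 3)))² = ((-13/4 + (1 - 4))/(-8 - 2))² = ((-13/4 - 3)/(-10))² = (-25/4*(-⅒))² = (5/8)² = 25/64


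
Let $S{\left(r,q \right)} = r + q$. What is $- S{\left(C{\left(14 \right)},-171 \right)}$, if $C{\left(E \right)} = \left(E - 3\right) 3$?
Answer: $138$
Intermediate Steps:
$C{\left(E \right)} = -9 + 3 E$ ($C{\left(E \right)} = \left(-3 + E\right) 3 = -9 + 3 E$)
$S{\left(r,q \right)} = q + r$
$- S{\left(C{\left(14 \right)},-171 \right)} = - (-171 + \left(-9 + 3 \cdot 14\right)) = - (-171 + \left(-9 + 42\right)) = - (-171 + 33) = \left(-1\right) \left(-138\right) = 138$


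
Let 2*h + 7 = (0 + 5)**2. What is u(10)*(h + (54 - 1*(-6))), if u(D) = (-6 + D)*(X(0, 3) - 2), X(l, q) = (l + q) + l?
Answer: 276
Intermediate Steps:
X(l, q) = q + 2*l
h = 9 (h = -7/2 + (0 + 5)**2/2 = -7/2 + (1/2)*5**2 = -7/2 + (1/2)*25 = -7/2 + 25/2 = 9)
u(D) = -6 + D (u(D) = (-6 + D)*((3 + 2*0) - 2) = (-6 + D)*((3 + 0) - 2) = (-6 + D)*(3 - 2) = (-6 + D)*1 = -6 + D)
u(10)*(h + (54 - 1*(-6))) = (-6 + 10)*(9 + (54 - 1*(-6))) = 4*(9 + (54 + 6)) = 4*(9 + 60) = 4*69 = 276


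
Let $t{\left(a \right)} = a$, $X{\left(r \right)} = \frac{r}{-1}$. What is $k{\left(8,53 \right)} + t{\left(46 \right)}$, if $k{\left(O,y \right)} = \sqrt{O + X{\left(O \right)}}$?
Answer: $46$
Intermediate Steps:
$X{\left(r \right)} = - r$ ($X{\left(r \right)} = r \left(-1\right) = - r$)
$k{\left(O,y \right)} = 0$ ($k{\left(O,y \right)} = \sqrt{O - O} = \sqrt{0} = 0$)
$k{\left(8,53 \right)} + t{\left(46 \right)} = 0 + 46 = 46$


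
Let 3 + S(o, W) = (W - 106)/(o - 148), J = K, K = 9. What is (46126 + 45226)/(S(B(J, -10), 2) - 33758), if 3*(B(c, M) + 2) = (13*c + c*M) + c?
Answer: -331752/122603 ≈ -2.7059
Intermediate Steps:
J = 9
B(c, M) = -2 + 14*c/3 + M*c/3 (B(c, M) = -2 + ((13*c + c*M) + c)/3 = -2 + ((13*c + M*c) + c)/3 = -2 + (14*c + M*c)/3 = -2 + (14*c/3 + M*c/3) = -2 + 14*c/3 + M*c/3)
S(o, W) = -3 + (-106 + W)/(-148 + o) (S(o, W) = -3 + (W - 106)/(o - 148) = -3 + (-106 + W)/(-148 + o))
(46126 + 45226)/(S(B(J, -10), 2) - 33758) = (46126 + 45226)/((338 + 2 - 3*(-2 + (14/3)*9 + (⅓)*(-10)*9))/(-148 + (-2 + (14/3)*9 + (⅓)*(-10)*9)) - 33758) = 91352/((338 + 2 - 3*(-2 + 42 - 30))/(-148 + (-2 + 42 - 30)) - 33758) = 91352/((338 + 2 - 3*10)/(-148 + 10) - 33758) = 91352/((338 + 2 - 30)/(-138) - 33758) = 91352/(-1/138*310 - 33758) = 91352/(-155/69 - 33758) = 91352/(-2329457/69) = 91352*(-69/2329457) = -331752/122603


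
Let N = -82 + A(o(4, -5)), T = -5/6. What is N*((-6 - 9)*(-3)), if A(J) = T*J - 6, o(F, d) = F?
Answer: -4110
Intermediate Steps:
T = -⅚ (T = -5*⅙ = -⅚ ≈ -0.83333)
A(J) = -6 - 5*J/6 (A(J) = -5*J/6 - 6 = -6 - 5*J/6)
N = -274/3 (N = -82 + (-6 - ⅚*4) = -82 + (-6 - 10/3) = -82 - 28/3 = -274/3 ≈ -91.333)
N*((-6 - 9)*(-3)) = -274*(-6 - 9)*(-3)/3 = -(-1370)*(-3) = -274/3*45 = -4110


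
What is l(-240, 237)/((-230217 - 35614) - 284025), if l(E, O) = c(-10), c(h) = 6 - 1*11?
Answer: 5/549856 ≈ 9.0933e-6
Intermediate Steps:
c(h) = -5 (c(h) = 6 - 11 = -5)
l(E, O) = -5
l(-240, 237)/((-230217 - 35614) - 284025) = -5/((-230217 - 35614) - 284025) = -5/(-265831 - 284025) = -5/(-549856) = -5*(-1/549856) = 5/549856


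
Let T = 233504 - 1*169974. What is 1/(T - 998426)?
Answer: -1/934896 ≈ -1.0696e-6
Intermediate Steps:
T = 63530 (T = 233504 - 169974 = 63530)
1/(T - 998426) = 1/(63530 - 998426) = 1/(-934896) = -1/934896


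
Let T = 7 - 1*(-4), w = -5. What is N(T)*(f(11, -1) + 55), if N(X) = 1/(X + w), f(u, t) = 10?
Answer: 65/6 ≈ 10.833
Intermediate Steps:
T = 11 (T = 7 + 4 = 11)
N(X) = 1/(-5 + X) (N(X) = 1/(X - 5) = 1/(-5 + X))
N(T)*(f(11, -1) + 55) = (10 + 55)/(-5 + 11) = 65/6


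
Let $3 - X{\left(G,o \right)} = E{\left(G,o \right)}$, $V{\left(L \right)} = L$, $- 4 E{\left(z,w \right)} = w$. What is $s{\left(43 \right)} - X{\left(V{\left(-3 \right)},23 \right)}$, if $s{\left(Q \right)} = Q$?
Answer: $\frac{137}{4} \approx 34.25$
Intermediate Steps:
$E{\left(z,w \right)} = - \frac{w}{4}$
$X{\left(G,o \right)} = 3 + \frac{o}{4}$ ($X{\left(G,o \right)} = 3 - - \frac{o}{4} = 3 + \frac{o}{4}$)
$s{\left(43 \right)} - X{\left(V{\left(-3 \right)},23 \right)} = 43 - \left(3 + \frac{1}{4} \cdot 23\right) = 43 - \left(3 + \frac{23}{4}\right) = 43 - \frac{35}{4} = \frac{137}{4}$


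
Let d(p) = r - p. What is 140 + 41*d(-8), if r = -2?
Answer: 386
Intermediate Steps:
d(p) = -2 - p
140 + 41*d(-8) = 140 + 41*(-2 - 1*(-8)) = 140 + 41*(-2 + 8) = 140 + 41*6 = 140 + 246 = 386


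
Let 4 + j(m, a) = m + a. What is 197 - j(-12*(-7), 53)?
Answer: 64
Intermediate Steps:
j(m, a) = -4 + a + m (j(m, a) = -4 + (m + a) = -4 + (a + m) = -4 + a + m)
197 - j(-12*(-7), 53) = 197 - (-4 + 53 - 12*(-7)) = 197 - (-4 + 53 + 84) = 197 - 1*133 = 197 - 133 = 64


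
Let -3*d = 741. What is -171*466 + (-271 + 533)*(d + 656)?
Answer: 27472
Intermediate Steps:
d = -247 (d = -1/3*741 = -247)
-171*466 + (-271 + 533)*(d + 656) = -171*466 + (-271 + 533)*(-247 + 656) = -79686 + 262*409 = -79686 + 107158 = 27472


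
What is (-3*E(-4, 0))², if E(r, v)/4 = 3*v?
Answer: 0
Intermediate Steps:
E(r, v) = 12*v (E(r, v) = 4*(3*v) = 12*v)
(-3*E(-4, 0))² = (-36*0)² = (-3*0)² = 0² = 0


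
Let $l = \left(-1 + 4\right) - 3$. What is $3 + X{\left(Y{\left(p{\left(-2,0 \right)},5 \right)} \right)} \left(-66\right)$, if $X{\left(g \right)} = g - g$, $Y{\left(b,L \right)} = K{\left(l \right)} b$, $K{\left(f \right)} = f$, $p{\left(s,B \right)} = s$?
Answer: $3$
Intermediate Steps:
$l = 0$ ($l = 3 - 3 = 0$)
$Y{\left(b,L \right)} = 0$ ($Y{\left(b,L \right)} = 0 b = 0$)
$X{\left(g \right)} = 0$
$3 + X{\left(Y{\left(p{\left(-2,0 \right)},5 \right)} \right)} \left(-66\right) = 3 + 0 \left(-66\right) = 3 + 0 = 3$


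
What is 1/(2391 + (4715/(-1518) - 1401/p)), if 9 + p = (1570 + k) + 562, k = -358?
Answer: 116490/278073299 ≈ 0.00041892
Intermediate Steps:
p = 1765 (p = -9 + ((1570 - 358) + 562) = -9 + (1212 + 562) = -9 + 1774 = 1765)
1/(2391 + (4715/(-1518) - 1401/p)) = 1/(2391 + (4715/(-1518) - 1401/1765)) = 1/(2391 + (4715*(-1/1518) - 1401*1/1765)) = 1/(2391 + (-205/66 - 1401/1765)) = 1/(2391 - 454291/116490) = 1/(278073299/116490) = 116490/278073299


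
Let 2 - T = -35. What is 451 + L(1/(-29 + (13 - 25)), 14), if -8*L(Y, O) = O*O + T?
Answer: 3375/8 ≈ 421.88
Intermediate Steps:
T = 37 (T = 2 - 1*(-35) = 2 + 35 = 37)
L(Y, O) = -37/8 - O²/8 (L(Y, O) = -(O*O + 37)/8 = -(O² + 37)/8 = -(37 + O²)/8 = -37/8 - O²/8)
451 + L(1/(-29 + (13 - 25)), 14) = 451 + (-37/8 - ⅛*14²) = 451 + (-37/8 - ⅛*196) = 451 + (-37/8 - 49/2) = 451 - 233/8 = 3375/8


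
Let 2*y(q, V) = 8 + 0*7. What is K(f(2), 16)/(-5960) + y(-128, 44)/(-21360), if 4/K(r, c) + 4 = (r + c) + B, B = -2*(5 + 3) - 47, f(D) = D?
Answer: -6767/38987340 ≈ -0.00017357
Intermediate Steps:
y(q, V) = 4 (y(q, V) = (8 + 0*7)/2 = (8 + 0)/2 = (½)*8 = 4)
B = -63 (B = -2*8 - 47 = -16 - 47 = -63)
K(r, c) = 4/(-67 + c + r) (K(r, c) = 4/(-4 + ((r + c) - 63)) = 4/(-4 + ((c + r) - 63)) = 4/(-4 + (-63 + c + r)) = 4/(-67 + c + r))
K(f(2), 16)/(-5960) + y(-128, 44)/(-21360) = (4/(-67 + 16 + 2))/(-5960) + 4/(-21360) = (4/(-49))*(-1/5960) + 4*(-1/21360) = (4*(-1/49))*(-1/5960) - 1/5340 = -4/49*(-1/5960) - 1/5340 = 1/73010 - 1/5340 = -6767/38987340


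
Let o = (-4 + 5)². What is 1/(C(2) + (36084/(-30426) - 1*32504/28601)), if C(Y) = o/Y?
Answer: -290071342/528632725 ≈ -0.54872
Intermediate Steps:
o = 1 (o = 1² = 1)
C(Y) = 1/Y
1/(C(2) + (36084/(-30426) - 1*32504/28601)) = 1/(1/2 + (36084/(-30426) - 1*32504/28601)) = 1/(½ + (36084*(-1/30426) - 32504*1/28601)) = 1/(½ + (-6014/5071 - 32504/28601)) = 1/(½ - 336834198/145035671) = 1/(-528632725/290071342) = -290071342/528632725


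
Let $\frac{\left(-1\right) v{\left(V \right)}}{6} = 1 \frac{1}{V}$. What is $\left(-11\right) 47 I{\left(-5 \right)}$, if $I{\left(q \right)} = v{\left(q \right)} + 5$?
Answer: $- \frac{16027}{5} \approx -3205.4$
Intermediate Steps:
$v{\left(V \right)} = - \frac{6}{V}$ ($v{\left(V \right)} = - 6 \cdot 1 \frac{1}{V} = - \frac{6}{V}$)
$I{\left(q \right)} = 5 - \frac{6}{q}$ ($I{\left(q \right)} = - \frac{6}{q} + 5 = 5 - \frac{6}{q}$)
$\left(-11\right) 47 I{\left(-5 \right)} = \left(-11\right) 47 \left(5 - \frac{6}{-5}\right) = - 517 \left(5 - - \frac{6}{5}\right) = - 517 \left(5 + \frac{6}{5}\right) = \left(-517\right) \frac{31}{5} = - \frac{16027}{5}$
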